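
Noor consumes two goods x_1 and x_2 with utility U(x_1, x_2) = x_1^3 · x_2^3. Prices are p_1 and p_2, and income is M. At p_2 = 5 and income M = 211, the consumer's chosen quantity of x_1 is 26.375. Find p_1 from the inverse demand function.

p_1 = 4

MU_x_1/MU_x_2 = (3·x_2)/(3·x_1); tangency sets this equal to p_1/p_2.
So 3·p_2·x_2 = 3·p_1·x_1; combined with the budget, a share 0.5 of income goes to x_1.
Demand: x_1*(p_1,p_2,M) = 0.5·M/p_1 and x_2* = 0.5·M/p_2.
Set x_1* = 26.375 in the demand function and solve for p_1: p_1 = 4.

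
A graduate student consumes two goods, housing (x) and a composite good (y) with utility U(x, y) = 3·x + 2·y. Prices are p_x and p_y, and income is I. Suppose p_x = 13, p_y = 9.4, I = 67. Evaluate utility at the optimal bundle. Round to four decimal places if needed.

V = 15.4615

Linear utility — the consumer picks whichever good has higher MU/price: 3/13 = 0.2308 vs 2/9.4 = 0.2128.
x gives more utility per dollar, so spend all income on x: x* = I/p_x, y* = 0.
Numerically: x* = 5.1538, y* = 0.
Utility at the optimum: U(5.1538, 0) = 15.4615.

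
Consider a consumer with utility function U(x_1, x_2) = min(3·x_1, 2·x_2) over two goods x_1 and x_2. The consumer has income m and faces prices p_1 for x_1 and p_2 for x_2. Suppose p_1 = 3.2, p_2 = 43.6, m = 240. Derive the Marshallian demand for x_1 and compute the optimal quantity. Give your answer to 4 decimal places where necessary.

x_1* = 3.4985

Leontief preferences: the optimum is at the kink where x_1/2 = x_2/3, i.e. x_2 = (3/2)·x_1.
Budget: p_1·x_1 + p_2·(3/2)·x_1 = m, so (2·p_1 + 3·p_2)·x_1 = 2·m.
Demand: x_1*(p_1,p_2,m) = 2·m/(2·p_1 + 3·p_2), x_2* = 3·m/(2·p_1 + 3·p_2).
Here 2·3.2 + 3·43.6 = 137.2, giving x_1* = 3.4985.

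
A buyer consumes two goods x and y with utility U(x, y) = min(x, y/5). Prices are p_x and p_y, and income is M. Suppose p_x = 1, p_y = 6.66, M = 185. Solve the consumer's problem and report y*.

With perfect complements, no substitution: consume in ratio x:y = 1:5.
Budget: p_x·x + p_y·5·x = M, so (p_x + 5·p_y)·x = M.
Demand: x*(p_x,p_y,M) = M/(p_x + 5·p_y), y* = 5·M/(p_x + 5·p_y).
Here 1 + 5·6.66 = 34.3, giving y* = 26.9679.

y* = 26.9679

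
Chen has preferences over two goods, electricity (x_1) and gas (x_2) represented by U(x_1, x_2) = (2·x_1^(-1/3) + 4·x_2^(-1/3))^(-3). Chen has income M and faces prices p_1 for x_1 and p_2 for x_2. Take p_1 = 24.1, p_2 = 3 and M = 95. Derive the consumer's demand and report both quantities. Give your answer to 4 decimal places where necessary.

x_1* = 1.972, x_2* = 15.8251

MRS = MU_x_1/MU_x_2 = (1/2)·(x_2/x_1)^(4/3). Set equal to p_1/p_2.
Hence x_2/x_1 = (2·p_1/p_2)^(1/(4/3)), i.e. raised to the 0.75 power.
Substitute x_2 = (x_2/x_1)·x_1 into the budget: x_1* = M/(p_1 + p_2·(x_2/x_1)).
Numerically x_2/x_1 = 8.024987, so x_1* = 95/(24.1 + 3·8.024987) = 1.972 and x_2* = 8.024987·1.972 = 15.8251.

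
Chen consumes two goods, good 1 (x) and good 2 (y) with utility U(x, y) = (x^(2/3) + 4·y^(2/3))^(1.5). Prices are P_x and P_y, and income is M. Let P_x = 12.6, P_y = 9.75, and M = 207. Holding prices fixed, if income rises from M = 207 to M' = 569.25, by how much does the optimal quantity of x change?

From the CES first-order condition, (1/4)·(y/x)^(1/3) = P_x/P_y.
Hence y/x = (4·P_x/P_y)^(1/(1/3)), i.e. raised to the 3 power.
Substitute y = (y/x)·x into the budget: x* = M/(P_x + P_y·(y/x)).
Numerically y/x = 138.12674, so x* = 207/(12.6 + 9.75·138.12674) = 0.1523.
At M' = 569.25: x* = 0.4188. Change: 0.4188 − 0.1523 = 0.2665.

Δx* = 0.2665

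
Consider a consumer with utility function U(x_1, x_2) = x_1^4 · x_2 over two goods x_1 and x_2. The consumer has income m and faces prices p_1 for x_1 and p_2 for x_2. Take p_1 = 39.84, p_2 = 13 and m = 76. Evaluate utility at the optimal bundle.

Tangency: MRS = 4·x_2/x_1 = p_1/p_2.
Rearranging, p_2·x_2 = (1/4)·p_1·x_1. Substituting into the budget gives p_1·x_1·(1 + (1/4)) = m.
Demand: x_1*(p_1,p_2,m) = 0.8·m/p_1 and x_2* = 0.2·m/p_2.
At p_1=39.84, p_2=13, m=76: x_1* = 0.8·76/39.84 = 1.5261, x_2* = 1.1692.
Utility at the optimum: U(1.5261, 1.1692) = 6.3422.

V = 6.3422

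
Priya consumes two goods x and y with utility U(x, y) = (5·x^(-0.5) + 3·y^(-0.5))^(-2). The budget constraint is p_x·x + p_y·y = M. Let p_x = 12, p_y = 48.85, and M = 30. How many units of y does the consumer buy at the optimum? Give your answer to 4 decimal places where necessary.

MRS = MU_x/MU_y = (5/3)·(y/x)^(1.5). Set equal to p_x/p_y.
Solve for the ratio: y/x = [(3/5)·p_x/p_y]^(2/3).
Substitute y = (y/x)·x into the budget: x* = M/(p_x + p_y·(y/x)).
Numerically y/x = 0.279026, so x* = 30/(12 + 48.85·0.279026) = 1.1705 and y* = 0.279026·1.1705 = 0.3266.

y* = 0.3266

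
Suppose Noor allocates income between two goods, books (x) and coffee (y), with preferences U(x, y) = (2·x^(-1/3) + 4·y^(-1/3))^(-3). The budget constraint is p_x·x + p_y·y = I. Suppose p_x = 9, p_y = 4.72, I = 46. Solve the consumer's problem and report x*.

MU_x ∝ 2·x^(-4/3), MU_y ∝ 4·y^(-4/3), so MRS = (1/2)·(y/x)^(4/3) = p_x/p_y.
Solve for the ratio: y/x = [2·p_x/p_y]^(0.75).
With the ratio pinned down, the budget gives x* = I/(p_x + p_y·(y/x)) and y* = (y/x)·x*.
Numerically y/x = 2.728964, so x* = 46/(9 + 4.72·2.728964) = 2.1023.

x* = 2.1023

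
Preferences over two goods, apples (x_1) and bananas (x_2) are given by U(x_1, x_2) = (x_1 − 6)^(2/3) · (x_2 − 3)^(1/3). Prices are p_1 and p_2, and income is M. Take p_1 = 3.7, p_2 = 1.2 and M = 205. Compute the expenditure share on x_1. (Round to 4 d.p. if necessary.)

share on x_1 = 0.6911

This is Cobb-Douglas in (x_1−6, x_2−3): tangency gives 2/3·p_2·(x_2−3) = 1/3·p_1·(x_1−6).
After buying the subsistence bundle (6, 3), a share 2/3 of the remaining income goes to x_1: x_1* = 6 + 2/3·(M − 6p_1 − 3p_2)/p_1.
Discretionary income = 205 − 6·3.7 − 3·1.2 = 179.2; x_1* = 6 + 2/3·179.2/3.7 = 38.2883; x_2* = 3 + 1/3·179.2/1.2 = 52.7778.
Expenditure on x_1: 3.7·38.2883 = 141.6667; share = 0.6911.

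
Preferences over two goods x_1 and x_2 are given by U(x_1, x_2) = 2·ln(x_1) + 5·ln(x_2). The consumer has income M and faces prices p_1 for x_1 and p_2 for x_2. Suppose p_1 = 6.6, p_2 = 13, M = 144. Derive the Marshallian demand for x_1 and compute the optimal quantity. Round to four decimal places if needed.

The MRS is (2/5)·x_2/x_1. Set MRS = p_1/p_2.
Rearranging, p_2·x_2 = (5/2)·p_1·x_1. Substituting into the budget gives p_1·x_1·(1 + (5/2)) = M.
Demand: x_1*(p_1,p_2,M) = 2/7·M/p_1 and x_2* = 5/7·M/p_2.
At p_1=6.6, p_2=13, M=144: x_1* = 2/7·144/6.6 = 6.2338.

x_1* = 6.2338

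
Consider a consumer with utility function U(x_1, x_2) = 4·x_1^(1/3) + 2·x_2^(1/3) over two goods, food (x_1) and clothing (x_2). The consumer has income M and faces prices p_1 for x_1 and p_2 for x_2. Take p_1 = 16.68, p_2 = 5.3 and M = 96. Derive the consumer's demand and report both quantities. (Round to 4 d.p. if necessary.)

MU_x_1 ∝ 4·x_1^(-2/3), MU_x_2 ∝ 2·x_2^(-2/3), so MRS = 2·(x_2/x_1)^(2/3) = p_1/p_2.
Hence x_2/x_1 = ((1/2)·p_1/p_2)^(1/(2/3)), i.e. raised to the 1.5 power.
Substitute x_2 = (x_2/x_1)·x_1 into the budget: x_1* = M/(p_1 + p_2·(x_2/x_1)).
Numerically x_2/x_1 = 1.973946, so x_1* = 96/(16.68 + 5.3·1.973946) = 3.537 and x_2* = 1.973946·3.537 = 6.9818.

x_1* = 3.537, x_2* = 6.9818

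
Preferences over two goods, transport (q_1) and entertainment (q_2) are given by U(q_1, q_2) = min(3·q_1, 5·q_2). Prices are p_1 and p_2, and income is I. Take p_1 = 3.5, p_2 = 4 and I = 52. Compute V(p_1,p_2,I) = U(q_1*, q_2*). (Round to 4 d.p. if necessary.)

Demand: q_1*(p_1,p_2,I) = 5·I/(5·p_1 + 3·p_2), q_2* = 3·I/(5·p_1 + 3·p_2).
Here 5·3.5 + 3·4 = 29.5, giving q_1* = 8.8136 and q_2* = 5.2881.
Utility at the optimum: U(8.8136, 5.2881) = 26.4407.

V = 26.4407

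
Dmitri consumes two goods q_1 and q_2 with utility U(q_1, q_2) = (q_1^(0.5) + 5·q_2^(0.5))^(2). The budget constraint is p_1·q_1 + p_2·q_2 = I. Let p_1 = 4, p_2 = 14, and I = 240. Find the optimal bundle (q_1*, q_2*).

q_1* = 7.3684, q_2* = 15.0376

MU_q_1 ∝ q_1^(-0.5), MU_q_2 ∝ 5·q_2^(-0.5), so MRS = (1/5)·(q_2/q_1)^(0.5) = p_1/p_2.
Hence q_2/q_1 = (5·p_1/p_2)^(1/(0.5)), i.e. raised to the 2 power.
With the ratio pinned down, the budget gives q_1* = I/(p_1 + p_2·(q_2/q_1)) and q_2* = (q_2/q_1)·q_1*.
Numerically q_2/q_1 = 2.040816, so q_1* = 240/(4 + 14·2.040816) = 7.3684 and q_2* = 2.040816·7.3684 = 15.0376.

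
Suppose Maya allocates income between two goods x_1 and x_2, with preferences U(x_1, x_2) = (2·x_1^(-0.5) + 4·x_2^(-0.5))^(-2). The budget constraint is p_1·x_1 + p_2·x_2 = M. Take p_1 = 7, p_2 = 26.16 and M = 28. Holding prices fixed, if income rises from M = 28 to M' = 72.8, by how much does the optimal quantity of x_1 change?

Δx_1* = 1.8479

MU_x_1 ∝ 2·x_1^(-1.5), MU_x_2 ∝ 4·x_2^(-1.5), so MRS = (1/2)·(x_2/x_1)^(1.5) = p_1/p_2.
Hence x_2/x_1 = (2·p_1/p_2)^(1/(1.5)), i.e. raised to the 2/3 power.
With the ratio pinned down, the budget gives x_1* = M/(p_1 + p_2·(x_2/x_1)) and x_2* = (x_2/x_1)·x_1*.
Numerically x_2/x_1 = 0.659164, so x_1* = 28/(7 + 26.16·0.659164) = 1.1549.
At M' = 72.8: x_1* = 3.0028. Change: 3.0028 − 1.1549 = 1.8479.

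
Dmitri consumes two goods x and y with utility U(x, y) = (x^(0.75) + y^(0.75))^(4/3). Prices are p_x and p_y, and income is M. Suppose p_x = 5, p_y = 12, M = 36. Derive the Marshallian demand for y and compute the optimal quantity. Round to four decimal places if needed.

y* = 0.2024

MU_x ∝ x^(-0.25), MU_y ∝ y^(-0.25), so MRS = (y/x)^(0.25) = p_x/p_y.
Solve for the ratio: y/x = [p_x/p_y]^(4).
Substitute y = (y/x)·x into the budget: x* = M/(p_x + p_y·(y/x)).
Numerically y/x = 0.030141, so x* = 36/(5 + 12·0.030141) = 6.7143 and y* = 0.030141·6.7143 = 0.2024.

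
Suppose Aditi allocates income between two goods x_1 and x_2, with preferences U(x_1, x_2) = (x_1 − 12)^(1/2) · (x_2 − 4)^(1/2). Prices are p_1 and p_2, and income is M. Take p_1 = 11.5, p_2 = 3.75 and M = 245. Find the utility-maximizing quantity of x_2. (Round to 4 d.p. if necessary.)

x_2* = 16.2667

MRS = (x_2−4)/(x_1−12). Tangency with p_1/p_2 gives x_2−4 = (p_1/p_2)·(x_1−12).
After buying the subsistence bundle (12, 4), a share 0.5 of the remaining income goes to x_1: x_1* = 12 + 0.5·(M − 12p_1 − 4p_2)/p_1.
Discretionary income = 245 − 12·11.5 − 4·3.75 = 92; x_2* = 4 + 0.5·92/3.75 = 16.2667.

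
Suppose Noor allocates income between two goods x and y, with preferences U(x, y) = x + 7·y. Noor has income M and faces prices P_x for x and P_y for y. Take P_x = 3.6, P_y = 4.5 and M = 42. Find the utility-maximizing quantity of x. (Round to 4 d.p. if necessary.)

x* = 0

Perfect substitutes: compare marginal utility per dollar. 1/P_x vs 7/P_y → 0.2778 vs 1.5556.
y gives more utility per dollar, so spend all income on y: y* = M/P_y, x* = 0.
Numerically: x* = 0, y* = 9.3333.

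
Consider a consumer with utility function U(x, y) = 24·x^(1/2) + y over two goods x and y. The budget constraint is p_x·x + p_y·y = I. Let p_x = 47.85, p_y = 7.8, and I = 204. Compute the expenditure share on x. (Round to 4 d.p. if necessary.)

share on x = 0.8975

MU_x = 12/√x, MU_y = 1. Tangency: 12/√x = p_x/p_y.
Solve: √x = 12·p_y/p_x, so x*(p_x,p_y) = (12·p_y/p_x)², and y* = (I − p_x·x*)/p_y.
Plugging in: x* = (12·7.8/47.85)² = 3.8264, y* = 2.6805.
Expenditure on x: 47.85·3.8264 = 183.0922; share = 0.8975.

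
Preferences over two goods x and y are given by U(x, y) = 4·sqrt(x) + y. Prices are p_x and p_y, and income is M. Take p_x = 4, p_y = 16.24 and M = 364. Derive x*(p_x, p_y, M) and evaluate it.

MU_x = 2/√x, MU_y = 1. Tangency: 2/√x = p_x/p_y.
Solve: √x = 2·p_y/p_x, so x*(p_x,p_y) = (2·p_y/p_x)², and y* = (M − p_x·x*)/p_y.
Plugging in: x* = (2·16.24/4)² = 65.9344.

x* = 65.9344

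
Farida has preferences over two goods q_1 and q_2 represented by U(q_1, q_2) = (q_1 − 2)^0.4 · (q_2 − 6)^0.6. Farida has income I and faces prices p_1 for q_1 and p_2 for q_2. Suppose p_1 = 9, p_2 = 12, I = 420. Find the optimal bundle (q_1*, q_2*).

MRS = (2/3)·(q_2−6)/(q_1−2). Tangency with p_1/p_2 gives q_2−6 = (3/2)·(p_1/p_2)·(q_1−2).
Substituting into the budget: q_1* = 2 + 0.4·(I − 2·p_1 − 6·p_2)/p_1, and q_2* = 6 + 0.6·(…)/p_2.
Discretionary income = 420 − 2·9 − 6·12 = 330; q_1* = 2 + 0.4·330/9 = 16.6667; q_2* = 6 + 0.6·330/12 = 22.5.

q_1* = 16.6667, q_2* = 22.5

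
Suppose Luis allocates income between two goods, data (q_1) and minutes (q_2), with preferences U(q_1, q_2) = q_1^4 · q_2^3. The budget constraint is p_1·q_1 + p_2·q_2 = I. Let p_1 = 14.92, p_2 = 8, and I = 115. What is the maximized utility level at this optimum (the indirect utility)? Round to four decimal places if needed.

V = 87994.8141

At p_1=14.92, p_2=8, I=115: q_1* = 4/7·115/14.92 = 4.4044, q_2* = 6.1607.
Utility at the optimum: U(4.4044, 6.1607) = 87994.8141.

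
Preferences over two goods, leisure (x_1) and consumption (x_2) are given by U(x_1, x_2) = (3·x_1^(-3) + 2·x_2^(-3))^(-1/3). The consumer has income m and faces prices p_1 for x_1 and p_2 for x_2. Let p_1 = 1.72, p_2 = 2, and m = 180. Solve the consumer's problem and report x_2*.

From the CES first-order condition, (3/2)·(x_2/x_1)^(4) = p_1/p_2.
Hence x_2/x_1 = ((2/3)·p_1/p_2)^(1/(4)), i.e. raised to the 0.25 power.
Substitute x_2 = (x_2/x_1)·x_1 into the budget: x_1* = m/(p_1 + p_2·(x_2/x_1)).
Numerically x_2/x_1 = 0.870165, so x_1* = 180/(1.72 + 2·0.870165) = 52.0181 and x_2* = 0.870165·52.0181 = 45.2644.

x_2* = 45.2644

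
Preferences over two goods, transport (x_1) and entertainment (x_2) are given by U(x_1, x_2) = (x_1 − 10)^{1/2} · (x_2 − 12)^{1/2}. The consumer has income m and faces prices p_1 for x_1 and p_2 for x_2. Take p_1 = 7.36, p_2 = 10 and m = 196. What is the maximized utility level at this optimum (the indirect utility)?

Let x_1' = x_1−10, x_2' = x_2−12. MRS = x_2'/x_1' = p_1/p_2.
After buying the subsistence bundle (10, 12), a share 0.5 of the remaining income goes to x_1: x_1* = 10 + 0.5·(m − 10p_1 − 12p_2)/p_1.
Discretionary income = 196 − 10·7.36 − 12·10 = 2.4; x_1* = 10 + 0.5·2.4/7.36 = 10.163; x_2* = 12 + 0.5·2.4/10 = 12.12.
Utility at the optimum: U(10.163, 12.12) = 0.1399.

V = 0.1399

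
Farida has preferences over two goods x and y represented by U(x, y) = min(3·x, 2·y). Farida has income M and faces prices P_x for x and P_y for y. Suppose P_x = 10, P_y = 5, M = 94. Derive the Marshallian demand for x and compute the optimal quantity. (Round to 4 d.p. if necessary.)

x* = 5.3714

Leontief preferences: the optimum is at the kink where x/2 = y/3, i.e. y = (3/2)·x.
Budget: P_x·x + P_y·(3/2)·x = M, so (2·P_x + 3·P_y)·x = 2·M.
Demand: x*(P_x,P_y,M) = 2·M/(2·P_x + 3·P_y), y* = 3·M/(2·P_x + 3·P_y).
Here 2·10 + 3·5 = 35, giving x* = 5.3714.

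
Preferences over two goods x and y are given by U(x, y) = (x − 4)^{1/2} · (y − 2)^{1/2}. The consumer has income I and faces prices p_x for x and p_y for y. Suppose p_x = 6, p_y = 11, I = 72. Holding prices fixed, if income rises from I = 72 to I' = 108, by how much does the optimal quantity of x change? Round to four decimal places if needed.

Δx* = 3

This is Cobb-Douglas in (x−4, y−2): tangency gives 0.5·p_y·(y−2) = 0.5·p_x·(x−4).
Substituting into the budget: x* = 4 + 0.5·(I − 4·p_x − 2·p_y)/p_x, and y* = 2 + 0.5·(…)/p_y.
Discretionary income = 72 − 4·6 − 2·11 = 26; x* = 4 + 0.5·26/6 = 6.1667.
At I' = 108: x* = 9.1667. Change: 9.1667 − 6.1667 = 3.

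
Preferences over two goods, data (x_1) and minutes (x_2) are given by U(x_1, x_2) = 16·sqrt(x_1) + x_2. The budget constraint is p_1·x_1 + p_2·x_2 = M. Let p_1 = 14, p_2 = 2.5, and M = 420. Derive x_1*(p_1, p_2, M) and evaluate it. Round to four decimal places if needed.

Utility is quasi-linear in x_2; the FOC for x_1 is 8/√x_1 = p_1/p_2.
Solve: √x_1 = 8·p_2/p_1, so x_1*(p_1,p_2) = (8·p_2/p_1)², and x_2* = (M − p_1·x_1*)/p_2.
Plugging in: x_1* = (8·2.5/14)² = 2.0408.

x_1* = 2.0408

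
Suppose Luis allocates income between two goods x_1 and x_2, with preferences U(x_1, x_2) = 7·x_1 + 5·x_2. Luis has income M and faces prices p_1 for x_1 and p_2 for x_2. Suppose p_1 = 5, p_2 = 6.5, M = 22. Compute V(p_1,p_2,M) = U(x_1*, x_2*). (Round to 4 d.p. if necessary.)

x_1 gives more utility per dollar, so spend all income on x_1: x_1* = M/p_1, x_2* = 0.
Numerically: x_1* = 4.4, x_2* = 0.
Utility at the optimum: U(4.4, 0) = 30.8.

V = 30.8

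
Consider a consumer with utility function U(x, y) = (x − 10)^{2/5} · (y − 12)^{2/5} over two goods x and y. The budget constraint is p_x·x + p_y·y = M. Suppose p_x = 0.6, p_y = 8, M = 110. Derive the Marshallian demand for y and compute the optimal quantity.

This is Cobb-Douglas in (x−10, y−12): tangency gives 0.4·p_y·(y−12) = 0.4·p_x·(x−10).
After buying the subsistence bundle (10, 12), a share 0.5 of the remaining income goes to x: x* = 10 + 0.5·(M − 10p_x − 12p_y)/p_x.
Discretionary income = 110 − 10·0.6 − 12·8 = 8; y* = 12 + 0.5·8/8 = 12.5.

y* = 12.5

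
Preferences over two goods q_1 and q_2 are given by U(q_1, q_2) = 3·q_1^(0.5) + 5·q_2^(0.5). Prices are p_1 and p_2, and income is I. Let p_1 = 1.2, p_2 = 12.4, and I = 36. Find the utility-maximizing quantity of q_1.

q_1* = 23.6441

MU_q_1 ∝ 3·q_1^(-0.5), MU_q_2 ∝ 5·q_2^(-0.5), so MRS = (3/5)·(q_2/q_1)^(0.5) = p_1/p_2.
Solve for the ratio: q_2/q_1 = [(5/3)·p_1/p_2]^(2).
With the ratio pinned down, the budget gives q_1* = I/(p_1 + p_2·(q_2/q_1)) and q_2* = (q_2/q_1)·q_1*.
Numerically q_2/q_1 = 0.026015, so q_1* = 36/(1.2 + 12.4·0.026015) = 23.6441.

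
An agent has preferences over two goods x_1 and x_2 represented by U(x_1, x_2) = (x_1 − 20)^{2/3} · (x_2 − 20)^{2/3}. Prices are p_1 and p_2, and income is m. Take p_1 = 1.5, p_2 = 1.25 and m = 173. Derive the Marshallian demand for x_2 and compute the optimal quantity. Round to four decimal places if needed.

After buying the subsistence bundle (20, 20), a share 0.5 of the remaining income goes to x_1: x_1* = 20 + 0.5·(m − 20p_1 − 20p_2)/p_1.
Discretionary income = 173 − 20·1.5 − 20·1.25 = 118; x_2* = 20 + 0.5·118/1.25 = 67.2.

x_2* = 67.2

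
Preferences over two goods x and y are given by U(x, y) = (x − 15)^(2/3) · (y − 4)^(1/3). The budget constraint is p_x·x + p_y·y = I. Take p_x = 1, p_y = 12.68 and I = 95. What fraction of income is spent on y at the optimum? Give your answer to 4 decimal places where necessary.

This is Cobb-Douglas in (x−15, y−4): tangency gives 2/3·p_y·(y−4) = 1/3·p_x·(x−15).
Substituting into the budget: x* = 15 + 2/3·(I − 15·p_x − 4·p_y)/p_x, and y* = 4 + 1/3·(…)/p_y.
Discretionary income = 95 − 15·1 − 4·12.68 = 29.28; x* = 15 + 2/3·29.28/1 = 34.52; y* = 4 + 1/3·29.28/12.68 = 4.7697.
Expenditure on y: 12.68·4.7697 = 60.48; share = 0.6366.

share on y = 0.6366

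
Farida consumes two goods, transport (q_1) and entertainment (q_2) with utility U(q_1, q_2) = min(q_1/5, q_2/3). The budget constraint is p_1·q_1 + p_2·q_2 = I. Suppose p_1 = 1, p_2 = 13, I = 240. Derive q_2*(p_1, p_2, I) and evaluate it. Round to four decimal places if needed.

Demand: q_1*(p_1,p_2,I) = 5·I/(5·p_1 + 3·p_2), q_2* = 3·I/(5·p_1 + 3·p_2).
Here 5·1 + 3·13 = 44, giving q_2* = 16.3636.

q_2* = 16.3636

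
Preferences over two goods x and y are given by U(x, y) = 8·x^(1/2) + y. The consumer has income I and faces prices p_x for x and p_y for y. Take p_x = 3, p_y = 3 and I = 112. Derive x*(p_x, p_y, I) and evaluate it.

x* = 16

Utility is quasi-linear in y; the FOC for x is 4/√x = p_x/p_y.
Solve: √x = 4·p_y/p_x, so x*(p_x,p_y) = (4·p_y/p_x)², and y* = (I − p_x·x*)/p_y.
Plugging in: x* = (4·3/3)² = 16.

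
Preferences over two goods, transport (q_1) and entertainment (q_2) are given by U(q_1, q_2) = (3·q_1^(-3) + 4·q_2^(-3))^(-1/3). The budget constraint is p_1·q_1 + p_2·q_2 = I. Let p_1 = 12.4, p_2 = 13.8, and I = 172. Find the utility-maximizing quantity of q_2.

q_2* = 6.7051

MU_q_1 ∝ 3·q_1^(-4), MU_q_2 ∝ 4·q_2^(-4), so MRS = (3/4)·(q_2/q_1)^(4) = p_1/p_2.
Hence q_2/q_1 = ((4/3)·p_1/p_2)^(1/(4)), i.e. raised to the 0.25 power.
With the ratio pinned down, the budget gives q_1* = I/(p_1 + p_2·(q_2/q_1)) and q_2* = (q_2/q_1)·q_1*.
Numerically q_2/q_1 = 1.046214, so q_1* = 172/(12.4 + 13.8·1.046214) = 6.4089 and q_2* = 1.046214·6.4089 = 6.7051.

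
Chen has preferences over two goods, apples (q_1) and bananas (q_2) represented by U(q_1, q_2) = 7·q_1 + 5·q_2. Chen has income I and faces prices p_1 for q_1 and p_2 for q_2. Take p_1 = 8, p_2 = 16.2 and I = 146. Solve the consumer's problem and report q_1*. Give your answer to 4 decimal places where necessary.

Linear utility — the consumer picks whichever good has higher MU/price: 7/8 = 0.875 vs 5/16.2 = 0.3086.
q_1 gives more utility per dollar, so spend all income on q_1: q_1* = I/p_1, q_2* = 0.
Numerically: q_1* = 18.25, q_2* = 0.

q_1* = 18.25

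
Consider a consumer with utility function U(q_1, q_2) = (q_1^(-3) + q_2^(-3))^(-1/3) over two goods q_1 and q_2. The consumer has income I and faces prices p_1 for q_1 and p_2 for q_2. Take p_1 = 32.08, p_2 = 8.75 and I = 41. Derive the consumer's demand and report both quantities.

From the CES first-order condition, (q_2/q_1)^(4) = p_1/p_2.
Hence q_2/q_1 = (p_1/p_2)^(1/(4)), i.e. raised to the 0.25 power.
Substitute q_2 = (q_2/q_1)·q_1 into the budget: q_1* = I/(p_1 + p_2·(q_2/q_1)).
Numerically q_2/q_1 = 1.383747, so q_1* = 41/(32.08 + 8.75·1.383747) = 0.9279 and q_2* = 1.383747·0.9279 = 1.2839.

q_1* = 0.9279, q_2* = 1.2839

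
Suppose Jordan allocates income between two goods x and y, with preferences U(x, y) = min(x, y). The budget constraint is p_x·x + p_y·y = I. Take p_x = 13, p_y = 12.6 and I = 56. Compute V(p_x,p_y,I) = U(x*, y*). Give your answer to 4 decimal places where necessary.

V = 2.1875

Demand: x*(p_x,p_y,I) = I/(p_x + p_y), y* = I/(p_x + p_y).
Here 13 + 12.6 = 25.6, giving x* = 2.1875 and y* = 2.1875.
Utility at the optimum: U(2.1875, 2.1875) = 2.1875.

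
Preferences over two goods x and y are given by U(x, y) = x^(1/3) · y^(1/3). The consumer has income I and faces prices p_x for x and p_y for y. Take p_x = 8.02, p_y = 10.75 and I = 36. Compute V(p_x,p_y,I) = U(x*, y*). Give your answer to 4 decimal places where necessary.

MU_x/MU_y = (1/3·y)/(1/3·x); tangency sets this equal to p_x/p_y.
So 1/3·p_y·y = 1/3·p_x·x; combined with the budget, a share 0.5 of income goes to x.
Demand: x*(p_x,p_y,I) = 0.5·I/p_x and y* = 0.5·I/p_y.
At p_x=8.02, p_y=10.75, I=36: x* = 0.5·36/8.02 = 2.2444, y* = 1.6744.
Utility at the optimum: U(2.2444, 1.6744) = 1.5547.

V = 1.5547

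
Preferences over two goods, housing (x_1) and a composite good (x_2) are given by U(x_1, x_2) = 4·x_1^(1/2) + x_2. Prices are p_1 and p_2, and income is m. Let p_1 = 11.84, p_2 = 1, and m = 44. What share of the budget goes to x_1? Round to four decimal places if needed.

Set MRS = p_1/p_2: 2·x_1^(−1/2) = p_1/p_2.
Thus x_1* = (2·p_2/p_1)² — independent of m — with the rest of income spent on x_2.
Plugging in: x_1* = (2·1/11.84)² = 0.0285, x_2* = 43.6622.
Expenditure on x_1: 11.84·0.0285 = 0.3378; share = 0.0077.

share on x_1 = 0.0077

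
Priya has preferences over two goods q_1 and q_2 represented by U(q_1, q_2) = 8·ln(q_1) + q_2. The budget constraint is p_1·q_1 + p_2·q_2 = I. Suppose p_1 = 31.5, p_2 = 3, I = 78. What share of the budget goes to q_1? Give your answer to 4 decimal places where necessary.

So q_1*(p_1,p_2) = 8·p_2/p_1, independent of income; and q_2* = (I − 8·p_2)/p_2.
At the given prices: q_1* = 8·3/31.5 = 0.7619, and q_2* = 18.
Expenditure on q_1: 31.5·0.7619 = 24; share = 0.3077.

share on q_1 = 0.3077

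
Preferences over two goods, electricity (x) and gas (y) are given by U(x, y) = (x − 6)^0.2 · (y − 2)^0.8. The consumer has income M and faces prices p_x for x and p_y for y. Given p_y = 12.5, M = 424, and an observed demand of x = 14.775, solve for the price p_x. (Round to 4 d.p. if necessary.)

p_x = 8

Let x' = x−6, y' = y−2. MRS = (1/4)·y'/x' = p_x/p_y.
Substituting into the budget: x* = 6 + 0.2·(M − 6·p_x − 2·p_y)/p_x, and y* = 2 + 0.8·(…)/p_y.
Set x* = 14.775 in the demand function and solve for p_x: p_x = 8.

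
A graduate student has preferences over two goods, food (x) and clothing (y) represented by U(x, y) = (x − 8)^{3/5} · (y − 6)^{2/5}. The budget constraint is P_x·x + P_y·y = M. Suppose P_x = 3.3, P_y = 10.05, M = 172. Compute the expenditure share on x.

Let x' = x−8, y' = y−6. MRS = (3/2)·y'/x' = P_x/P_y.
Substituting into the budget: x* = 8 + 0.6·(M − 8·P_x − 6·P_y)/P_x, and y* = 6 + 0.4·(…)/P_y.
Discretionary income = 172 − 8·3.3 − 6·10.05 = 85.3; x* = 8 + 0.6·85.3/3.3 = 23.5091; y* = 6 + 0.4·85.3/10.05 = 9.395.
Expenditure on x: 3.3·23.5091 = 77.58; share = 0.451.

share on x = 0.451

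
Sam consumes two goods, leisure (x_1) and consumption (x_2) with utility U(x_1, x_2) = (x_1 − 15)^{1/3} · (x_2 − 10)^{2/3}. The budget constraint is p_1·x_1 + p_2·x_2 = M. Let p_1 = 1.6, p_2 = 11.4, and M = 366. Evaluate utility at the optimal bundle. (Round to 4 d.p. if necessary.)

After buying the subsistence bundle (15, 10), a share 1/3 of the remaining income goes to x_1: x_1* = 15 + 1/3·(M − 15p_1 − 10p_2)/p_1.
Discretionary income = 366 − 15·1.6 − 10·11.4 = 228; x_1* = 15 + 1/3·228/1.6 = 62.5; x_2* = 10 + 2/3·228/11.4 = 23.3333.
Utility at the optimum: U(62.5, 23.3333) = 20.3637.

V = 20.3637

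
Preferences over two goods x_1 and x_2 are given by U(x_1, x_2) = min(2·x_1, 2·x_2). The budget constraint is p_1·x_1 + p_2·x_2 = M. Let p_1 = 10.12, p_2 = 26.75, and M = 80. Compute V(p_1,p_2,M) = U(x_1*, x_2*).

Leontief preferences: the optimum is at the kink where x_1/2 = x_2/2, i.e. x_2 = x_1.
Budget: p_1·x_1 + p_2·x_1 = M, so (2·p_1 + 2·p_2)·x_1 = 2·M.
Demand: x_1*(p_1,p_2,M) = 2·M/(2·p_1 + 2·p_2), x_2* = 2·M/(2·p_1 + 2·p_2).
Here 2·10.12 + 2·26.75 = 73.74, giving x_1* = 2.1698 and x_2* = 2.1698.
Utility at the optimum: U(2.1698, 2.1698) = 4.3396.

V = 4.3396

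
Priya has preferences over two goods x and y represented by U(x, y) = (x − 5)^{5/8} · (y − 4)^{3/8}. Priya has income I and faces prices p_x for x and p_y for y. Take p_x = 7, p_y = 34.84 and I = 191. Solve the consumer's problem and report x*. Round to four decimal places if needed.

x* = 6.4857

Let x' = x−5, y' = y−4. MRS = (5/3)·y'/x' = p_x/p_y.
Substituting into the budget: x* = 5 + 0.625·(I − 5·p_x − 4·p_y)/p_x, and y* = 4 + 0.375·(…)/p_y.
Discretionary income = 191 − 5·7 − 4·34.84 = 16.64; x* = 5 + 0.625·16.64/7 = 6.4857.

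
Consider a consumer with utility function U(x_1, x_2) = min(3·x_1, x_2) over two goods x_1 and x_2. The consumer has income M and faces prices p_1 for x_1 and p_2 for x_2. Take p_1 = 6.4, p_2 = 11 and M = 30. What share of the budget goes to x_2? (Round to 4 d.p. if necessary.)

share on x_2 = 0.8376

With perfect complements, no substitution: consume in ratio x_1:x_2 = 1:3.
Budget: p_1·x_1 + p_2·3·x_1 = M, so (p_1 + 3·p_2)·x_1 = M.
Demand: x_1*(p_1,p_2,M) = M/(p_1 + 3·p_2), x_2* = 3·M/(p_1 + 3·p_2).
Here 6.4 + 3·11 = 39.4, giving x_1* = 0.7614 and x_2* = 2.2843.
Expenditure on x_2: 11·2.2843 = 25.1269; share = 0.8376.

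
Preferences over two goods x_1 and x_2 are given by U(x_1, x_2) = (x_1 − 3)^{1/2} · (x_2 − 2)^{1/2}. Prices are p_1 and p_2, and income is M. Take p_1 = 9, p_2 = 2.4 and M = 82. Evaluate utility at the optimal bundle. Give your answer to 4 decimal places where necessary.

V = 5.4007

Let x_1' = x_1−3, x_2' = x_2−2. MRS = x_2'/x_1' = p_1/p_2.
After buying the subsistence bundle (3, 2), a share 0.5 of the remaining income goes to x_1: x_1* = 3 + 0.5·(M − 3p_1 − 2p_2)/p_1.
Discretionary income = 82 − 3·9 − 2·2.4 = 50.2; x_1* = 3 + 0.5·50.2/9 = 5.7889; x_2* = 2 + 0.5·50.2/2.4 = 12.4583.
Utility at the optimum: U(5.7889, 12.4583) = 5.4007.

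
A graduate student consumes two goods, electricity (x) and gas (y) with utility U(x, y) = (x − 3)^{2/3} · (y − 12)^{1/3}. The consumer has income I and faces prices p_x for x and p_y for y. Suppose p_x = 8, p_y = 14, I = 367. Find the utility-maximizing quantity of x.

This is Cobb-Douglas in (x−3, y−12): tangency gives 2/3·p_y·(y−12) = 1/3·p_x·(x−3).
Substituting into the budget: x* = 3 + 2/3·(I − 3·p_x − 12·p_y)/p_x, and y* = 12 + 1/3·(…)/p_y.
Discretionary income = 367 − 3·8 − 12·14 = 175; x* = 3 + 2/3·175/8 = 17.5833.

x* = 17.5833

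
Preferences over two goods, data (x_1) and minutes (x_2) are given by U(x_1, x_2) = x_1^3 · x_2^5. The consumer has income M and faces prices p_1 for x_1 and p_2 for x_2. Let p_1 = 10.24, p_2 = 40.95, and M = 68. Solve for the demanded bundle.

x_1* = 2.4902, x_2* = 1.0379

MU_x_1/MU_x_2 = (3·x_2)/(5·x_1); tangency sets this equal to p_1/p_2.
So 3·p_2·x_2 = 5·p_1·x_1; combined with the budget, a share 0.375 of income goes to x_1.
Demand: x_1*(p_1,p_2,M) = 0.375·M/p_1 and x_2* = 0.625·M/p_2.
At p_1=10.24, p_2=40.95, M=68: x_1* = 0.375·68/10.24 = 2.4902, x_2* = 1.0379.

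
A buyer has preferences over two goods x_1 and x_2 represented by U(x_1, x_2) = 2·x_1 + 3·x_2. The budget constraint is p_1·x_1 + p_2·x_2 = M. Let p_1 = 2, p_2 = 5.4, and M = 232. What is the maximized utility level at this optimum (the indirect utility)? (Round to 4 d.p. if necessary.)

V = 232

Linear utility — the consumer picks whichever good has higher MU/price: 2/2 = 1 vs 3/5.4 = 0.5556.
x_1 gives more utility per dollar, so spend all income on x_1: x_1* = M/p_1, x_2* = 0.
Numerically: x_1* = 116, x_2* = 0.
Utility at the optimum: U(116, 0) = 232.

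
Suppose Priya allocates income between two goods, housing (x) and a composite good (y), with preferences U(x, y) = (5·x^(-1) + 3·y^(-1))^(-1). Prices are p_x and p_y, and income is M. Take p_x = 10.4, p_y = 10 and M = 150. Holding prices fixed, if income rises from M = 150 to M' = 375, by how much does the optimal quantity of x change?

Δx* = 12.2955

Numerically y/x = 0.789937, so x* = 150/(10.4 + 10·0.789937) = 8.197.
At M' = 375: x* = 20.4925. Change: 20.4925 − 8.197 = 12.2955.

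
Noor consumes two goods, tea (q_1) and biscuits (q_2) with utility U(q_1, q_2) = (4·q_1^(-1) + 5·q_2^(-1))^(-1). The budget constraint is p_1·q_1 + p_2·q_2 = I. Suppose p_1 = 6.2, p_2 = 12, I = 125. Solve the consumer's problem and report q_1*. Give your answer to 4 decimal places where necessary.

q_1* = 7.8896

Numerically q_2/q_1 = 0.803638, so q_1* = 125/(6.2 + 12·0.803638) = 7.8896.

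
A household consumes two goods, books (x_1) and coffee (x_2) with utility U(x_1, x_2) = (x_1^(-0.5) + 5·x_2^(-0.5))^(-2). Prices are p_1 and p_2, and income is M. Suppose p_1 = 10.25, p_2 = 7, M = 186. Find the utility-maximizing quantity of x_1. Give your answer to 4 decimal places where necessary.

MU_x_1 ∝ x_1^(-1.5), MU_x_2 ∝ 5·x_2^(-1.5), so MRS = (1/5)·(x_2/x_1)^(1.5) = p_1/p_2.
Solve for the ratio: x_2/x_1 = [5·p_1/p_2]^(2/3).
With the ratio pinned down, the budget gives x_1* = M/(p_1 + p_2·(x_2/x_1)) and x_2* = (x_2/x_1)·x_1*.
Numerically x_2/x_1 = 3.770485, so x_1* = 186/(10.25 + 7·3.770485) = 5.0759.

x_1* = 5.0759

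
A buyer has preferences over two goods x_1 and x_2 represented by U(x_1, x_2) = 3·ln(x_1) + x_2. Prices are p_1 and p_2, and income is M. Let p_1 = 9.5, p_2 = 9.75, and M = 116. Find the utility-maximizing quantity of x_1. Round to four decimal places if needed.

So x_1*(p_1,p_2) = 3·p_2/p_1, independent of income; and x_2* = (M − 3·p_2)/p_2.
At the given prices: x_1* = 3·9.75/9.5 = 3.0789.

x_1* = 3.0789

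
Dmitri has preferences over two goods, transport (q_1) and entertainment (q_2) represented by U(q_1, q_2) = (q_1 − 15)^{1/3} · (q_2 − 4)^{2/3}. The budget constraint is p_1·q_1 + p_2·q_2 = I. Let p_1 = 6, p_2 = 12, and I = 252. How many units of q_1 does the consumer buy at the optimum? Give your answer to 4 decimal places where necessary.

Let q_1' = q_1−15, q_2' = q_2−4. MRS = (1/2)·q_2'/q_1' = p_1/p_2.
After buying the subsistence bundle (15, 4), a share 1/3 of the remaining income goes to q_1: q_1* = 15 + 1/3·(I − 15p_1 − 4p_2)/p_1.
Discretionary income = 252 − 15·6 − 4·12 = 114; q_1* = 15 + 1/3·114/6 = 21.3333.

q_1* = 21.3333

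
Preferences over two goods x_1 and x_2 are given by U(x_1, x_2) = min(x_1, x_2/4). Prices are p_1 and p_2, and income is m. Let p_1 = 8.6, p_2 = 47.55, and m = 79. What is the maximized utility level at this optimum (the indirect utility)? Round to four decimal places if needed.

V = 0.3974

Leontief preferences: the optimum is at the kink where x_1/1 = x_2/4, i.e. x_2 = 4·x_1.
Budget: p_1·x_1 + p_2·4·x_1 = m, so (p_1 + 4·p_2)·x_1 = m.
Demand: x_1*(p_1,p_2,m) = m/(p_1 + 4·p_2), x_2* = 4·m/(p_1 + 4·p_2).
Here 8.6 + 4·47.55 = 198.8, giving x_1* = 0.3974 and x_2* = 1.5895.
Utility at the optimum: U(0.3974, 1.5895) = 0.3974.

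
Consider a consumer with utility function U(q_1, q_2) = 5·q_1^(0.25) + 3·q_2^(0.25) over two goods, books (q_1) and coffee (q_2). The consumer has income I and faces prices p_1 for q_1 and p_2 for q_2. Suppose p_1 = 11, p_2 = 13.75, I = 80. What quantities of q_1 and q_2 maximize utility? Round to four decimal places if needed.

MU_q_1 ∝ 5·q_1^(-0.75), MU_q_2 ∝ 3·q_2^(-0.75), so MRS = (5/3)·(q_2/q_1)^(0.75) = p_1/p_2.
Solve for the ratio: q_2/q_1 = [(3/5)·p_1/p_2]^(4/3).
Substitute q_2 = (q_2/q_1)·q_1 into the budget: q_1* = I/(p_1 + p_2·(q_2/q_1)).
Numerically q_2/q_1 = 0.375827, so q_1* = 80/(11 + 13.75·0.375827) = 4.9482 and q_2* = 0.375827·4.9482 = 1.8597.

q_1* = 4.9482, q_2* = 1.8597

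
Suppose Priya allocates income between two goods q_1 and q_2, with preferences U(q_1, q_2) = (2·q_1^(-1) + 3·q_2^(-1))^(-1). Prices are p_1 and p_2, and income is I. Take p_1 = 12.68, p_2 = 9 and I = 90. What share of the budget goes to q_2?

share on q_2 = 0.5078

From the CES first-order condition, (2/3)·(q_2/q_1)^(2) = p_1/p_2.
Solve for the ratio: q_2/q_1 = [(3/2)·p_1/p_2]^(0.5).
Substitute q_2 = (q_2/q_1)·q_1 into the budget: q_1* = I/(p_1 + p_2·(q_2/q_1)).
Numerically q_2/q_1 = 1.453731, so q_1* = 90/(12.68 + 9·1.453731) = 3.4933 and q_2* = 1.453731·3.4933 = 5.0783.
Expenditure on q_2: 9·5.0783 = 45.7049; share = 0.5078.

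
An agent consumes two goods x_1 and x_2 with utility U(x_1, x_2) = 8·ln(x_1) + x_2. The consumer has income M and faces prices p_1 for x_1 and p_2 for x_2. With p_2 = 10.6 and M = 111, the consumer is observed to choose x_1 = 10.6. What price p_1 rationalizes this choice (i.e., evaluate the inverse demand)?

p_1 = 8

MU_x_1 = 8/x_1, MU_x_2 = 1. Tangency: 8/x_1 = p_1/p_2.
So x_1*(p_1,p_2) = 8·p_2/p_1, independent of income; and x_2* = (M − 8·p_2)/p_2.
Set x_1* = 10.6 in the demand function and solve for p_1: p_1 = 8.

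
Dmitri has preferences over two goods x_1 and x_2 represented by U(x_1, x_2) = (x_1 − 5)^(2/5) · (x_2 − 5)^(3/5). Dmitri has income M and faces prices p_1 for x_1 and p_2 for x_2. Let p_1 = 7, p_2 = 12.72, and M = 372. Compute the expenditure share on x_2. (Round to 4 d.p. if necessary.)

Let x_1' = x_1−5, x_2' = x_2−5. MRS = (2/3)·x_2'/x_1' = p_1/p_2.
After buying the subsistence bundle (5, 5), a share 0.4 of the remaining income goes to x_1: x_1* = 5 + 0.4·(M − 5p_1 − 5p_2)/p_1.
Discretionary income = 372 − 5·7 − 5·12.72 = 273.4; x_1* = 5 + 0.4·273.4/7 = 20.6229; x_2* = 5 + 0.6·273.4/12.72 = 17.8962.
Expenditure on x_2: 12.72·17.8962 = 227.64; share = 0.6119.

share on x_2 = 0.6119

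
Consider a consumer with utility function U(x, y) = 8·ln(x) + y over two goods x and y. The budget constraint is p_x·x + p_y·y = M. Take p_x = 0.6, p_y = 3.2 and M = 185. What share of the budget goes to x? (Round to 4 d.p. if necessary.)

share on x = 0.1384

MU_x = 8/x, MU_y = 1. Tangency: 8/x = p_x/p_y.
So x*(p_x,p_y) = 8·p_y/p_x, independent of income; and y* = (M − 8·p_y)/p_y.
At the given prices: x* = 8·3.2/0.6 = 42.6667, and y* = 49.8125.
Expenditure on x: 0.6·42.6667 = 25.6; share = 0.1384.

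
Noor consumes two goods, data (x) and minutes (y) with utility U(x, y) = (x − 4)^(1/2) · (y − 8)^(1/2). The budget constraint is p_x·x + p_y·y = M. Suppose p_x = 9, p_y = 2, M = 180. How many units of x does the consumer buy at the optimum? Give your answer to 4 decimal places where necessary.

Let x' = x−4, y' = y−8. MRS = y'/x' = p_x/p_y.
After buying the subsistence bundle (4, 8), a share 0.5 of the remaining income goes to x: x* = 4 + 0.5·(M − 4p_x − 8p_y)/p_x.
Discretionary income = 180 − 4·9 − 8·2 = 128; x* = 4 + 0.5·128/9 = 11.1111.

x* = 11.1111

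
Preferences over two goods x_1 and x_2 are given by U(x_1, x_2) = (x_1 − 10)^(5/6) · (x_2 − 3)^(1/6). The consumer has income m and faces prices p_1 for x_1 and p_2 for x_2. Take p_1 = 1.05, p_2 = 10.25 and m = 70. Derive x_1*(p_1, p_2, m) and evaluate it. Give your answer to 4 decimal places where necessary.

After buying the subsistence bundle (10, 3), a share 5/6 of the remaining income goes to x_1: x_1* = 10 + 5/6·(m − 10p_1 − 3p_2)/p_1.
Discretionary income = 70 − 10·1.05 − 3·10.25 = 28.75; x_1* = 10 + 5/6·28.75/1.05 = 32.8175.

x_1* = 32.8175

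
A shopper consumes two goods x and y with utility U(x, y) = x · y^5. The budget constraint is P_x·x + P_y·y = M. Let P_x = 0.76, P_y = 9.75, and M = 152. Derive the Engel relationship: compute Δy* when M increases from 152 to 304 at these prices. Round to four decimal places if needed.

Δy* = 12.9915

Tangency: MRS = (1/5)·y/x = P_x/P_y.
Rearranging, P_y·y = 5·P_x·x. Substituting into the budget gives P_x·x·(1 + 5) = M.
Demand: x*(P_x,P_y,M) = 1/6·M/P_x and y* = 5/6·M/P_y.
At P_x=0.76, P_y=9.75, M=152: y* = 5/6·152/9.75 = 12.9915.
At M' = 304: y* = 25.9829. Change: 25.9829 − 12.9915 = 12.9915.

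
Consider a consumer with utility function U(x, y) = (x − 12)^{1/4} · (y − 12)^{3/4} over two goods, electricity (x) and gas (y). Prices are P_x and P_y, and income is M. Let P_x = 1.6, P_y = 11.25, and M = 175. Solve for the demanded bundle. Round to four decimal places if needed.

Let x' = x−12, y' = y−12. MRS = (1/3)·y'/x' = P_x/P_y.
After buying the subsistence bundle (12, 12), a share 0.25 of the remaining income goes to x: x* = 12 + 0.25·(M − 12P_x − 12P_y)/P_x.
Discretionary income = 175 − 12·1.6 − 12·11.25 = 20.8; x* = 12 + 0.25·20.8/1.6 = 15.25; y* = 12 + 0.75·20.8/11.25 = 13.3867.

x* = 15.25, y* = 13.3867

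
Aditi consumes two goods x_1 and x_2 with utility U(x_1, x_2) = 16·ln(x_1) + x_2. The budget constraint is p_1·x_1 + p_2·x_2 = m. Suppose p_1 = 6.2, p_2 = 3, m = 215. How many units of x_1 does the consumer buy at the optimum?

MU_x_1 = 16/x_1, MU_x_2 = 1. Tangency: 16/x_1 = p_1/p_2.
So x_1*(p_1,p_2) = 16·p_2/p_1, independent of income; and x_2* = (m − 16·p_2)/p_2.
At the given prices: x_1* = 16·3/6.2 = 7.7419.

x_1* = 7.7419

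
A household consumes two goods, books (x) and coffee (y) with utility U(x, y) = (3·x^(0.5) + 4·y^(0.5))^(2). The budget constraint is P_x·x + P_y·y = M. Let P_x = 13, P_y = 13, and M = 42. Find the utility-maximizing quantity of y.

MU_x ∝ 3·x^(-0.5), MU_y ∝ 4·y^(-0.5), so MRS = (3/4)·(y/x)^(0.5) = P_x/P_y.
Hence y/x = ((4/3)·P_x/P_y)^(1/(0.5)), i.e. raised to the 2 power.
Substitute y = (y/x)·x into the budget: x* = M/(P_x + P_y·(y/x)).
Numerically y/x = 1.777778, so x* = 42/(13 + 13·1.777778) = 1.1631 and y* = 1.777778·1.1631 = 2.0677.

y* = 2.0677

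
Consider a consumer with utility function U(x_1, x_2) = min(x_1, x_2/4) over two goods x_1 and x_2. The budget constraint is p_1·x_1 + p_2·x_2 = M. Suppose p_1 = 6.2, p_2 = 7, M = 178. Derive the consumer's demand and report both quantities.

Leontief preferences: the optimum is at the kink where x_1/1 = x_2/4, i.e. x_2 = 4·x_1.
Budget: p_1·x_1 + p_2·4·x_1 = M, so (p_1 + 4·p_2)·x_1 = M.
Demand: x_1*(p_1,p_2,M) = M/(p_1 + 4·p_2), x_2* = 4·M/(p_1 + 4·p_2).
Here 6.2 + 4·7 = 34.2, giving x_1* = 5.2047 and x_2* = 20.8187.

x_1* = 5.2047, x_2* = 20.8187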